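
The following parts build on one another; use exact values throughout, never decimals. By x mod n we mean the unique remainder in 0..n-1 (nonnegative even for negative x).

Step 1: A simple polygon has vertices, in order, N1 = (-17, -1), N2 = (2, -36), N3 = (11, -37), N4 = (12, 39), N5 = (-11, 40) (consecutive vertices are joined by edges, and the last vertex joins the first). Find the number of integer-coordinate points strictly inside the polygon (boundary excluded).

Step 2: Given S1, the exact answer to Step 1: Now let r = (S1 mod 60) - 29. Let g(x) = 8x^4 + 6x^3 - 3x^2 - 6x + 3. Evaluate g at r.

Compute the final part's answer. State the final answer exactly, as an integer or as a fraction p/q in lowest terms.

9003

Step 1: cross terms: (-17*-36 - 2*-1)=614, (2*-37 - 11*-36)=322, (11*39 - 12*-37)=873, (12*40 - -11*39)=909, (-11*-1 - -17*40)=691; twice the area = |3409| = 3409; area = 3409/2; boundary points = 1 + 1 + 1 + 1 + 1 = 5; strictly interior points = area - boundary/2 + 1 = 1703; answer 1703
Step 2: S1 = 1703; r = -6; 8*(-6)^4 + 6*(-6)^3 - 3*(-6)^2 - 6*(-6)^1 + 3 = (10368) + (-1296) + (-108) + (36) + (3) = 9003; answer 9003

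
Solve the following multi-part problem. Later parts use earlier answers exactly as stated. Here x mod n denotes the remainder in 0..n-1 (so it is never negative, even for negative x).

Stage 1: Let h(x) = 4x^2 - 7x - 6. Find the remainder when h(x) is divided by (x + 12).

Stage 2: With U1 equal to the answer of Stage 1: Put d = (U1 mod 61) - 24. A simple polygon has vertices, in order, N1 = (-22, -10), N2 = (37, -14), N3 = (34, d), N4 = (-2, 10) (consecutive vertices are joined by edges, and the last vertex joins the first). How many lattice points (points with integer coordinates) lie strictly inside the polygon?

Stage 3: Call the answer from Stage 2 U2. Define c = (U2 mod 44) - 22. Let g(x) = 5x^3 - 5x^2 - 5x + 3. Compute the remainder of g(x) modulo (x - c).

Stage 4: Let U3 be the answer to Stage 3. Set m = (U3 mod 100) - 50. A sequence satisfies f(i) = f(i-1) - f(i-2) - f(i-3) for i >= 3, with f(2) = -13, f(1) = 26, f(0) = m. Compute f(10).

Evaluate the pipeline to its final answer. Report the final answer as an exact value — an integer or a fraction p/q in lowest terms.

Stage 1: remainder = value at the root: 4*(-12)^2 - 7*(-12)^1 - 6 = (576) + (84) + (-6) = 654; answer 654
Stage 2: U1 = 654; d = 20; cross terms: (-22*-14 - 37*-10)=678, (37*20 - 34*-14)=1216, (34*10 - -2*20)=380, (-2*-10 - -22*10)=240; twice the area = |2514| = 2514; area = 1257; boundary points = 1 + 1 + 2 + 20 = 24; strictly interior points = area - boundary/2 + 1 = 1246; answer 1246
Stage 3: U2 = 1246; c = -8; remainder = value at the root: 5*(-8)^3 - 5*(-8)^2 - 5*(-8)^1 + 3 = (-2560) + (-320) + (40) + (3) = -2837; answer -2837
Stage 4: U3 = -2837; m = 13; f(3) = 1*(-13) - 1*(26) - 1*(13) = -52; iterating: f(3)=-52, f(4)=-65, f(5)=0, f(6)=117, f(7)=182, f(8)=65, f(9)=-234, f(10)=-481; answer -481

-481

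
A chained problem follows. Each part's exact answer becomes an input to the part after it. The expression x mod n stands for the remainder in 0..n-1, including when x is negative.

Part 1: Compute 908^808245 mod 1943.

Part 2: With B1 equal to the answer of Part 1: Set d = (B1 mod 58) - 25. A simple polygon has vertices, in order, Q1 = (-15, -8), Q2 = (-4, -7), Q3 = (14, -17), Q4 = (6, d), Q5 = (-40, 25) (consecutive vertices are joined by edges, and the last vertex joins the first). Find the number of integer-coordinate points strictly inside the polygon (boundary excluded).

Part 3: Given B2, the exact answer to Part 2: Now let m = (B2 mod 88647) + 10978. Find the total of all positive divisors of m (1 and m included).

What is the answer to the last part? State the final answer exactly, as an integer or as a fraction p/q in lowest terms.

14032

Part 1: squarings mod 1943: 908^1=908, 908^2=632, 908^4=1109, 908^8=1905, 908^16=1444, 908^32=297, 908^64=774, 908^128=632, 908^256=1109, 908^512=1905, 908^1024=1444, 908^2048=297, 908^4096=774, 908^8192=632, 908^16384=1109, 908^32768=1905, 908^65536=1444, 908^131072=297, 908^262144=774, 908^524288=632; 908^808245 = 908^1 * 908^4 * 908^16 * 908^32 * 908^256 * 908^1024 * 908^4096 * 908^16384 * 908^262144 * 908^524288 = 805 (mod 1943); answer 805
Part 2: B1 = 805; d = 26; cross terms: (-15*-7 - -4*-8)=73, (-4*-17 - 14*-7)=166, (14*26 - 6*-17)=466, (6*25 - -40*26)=1190, (-40*-8 - -15*25)=695; twice the area = |2590| = 2590; area = 1295; boundary points = 1 + 2 + 1 + 1 + 1 = 6; strictly interior points = area - boundary/2 + 1 = 1293; answer 1293
Part 3: B2 = 1293; m = 12271; 12271 = 7 * 1753; sigma = (1 + 7) * (1 + 1753) = 8 * 1754 = 14032; answer 14032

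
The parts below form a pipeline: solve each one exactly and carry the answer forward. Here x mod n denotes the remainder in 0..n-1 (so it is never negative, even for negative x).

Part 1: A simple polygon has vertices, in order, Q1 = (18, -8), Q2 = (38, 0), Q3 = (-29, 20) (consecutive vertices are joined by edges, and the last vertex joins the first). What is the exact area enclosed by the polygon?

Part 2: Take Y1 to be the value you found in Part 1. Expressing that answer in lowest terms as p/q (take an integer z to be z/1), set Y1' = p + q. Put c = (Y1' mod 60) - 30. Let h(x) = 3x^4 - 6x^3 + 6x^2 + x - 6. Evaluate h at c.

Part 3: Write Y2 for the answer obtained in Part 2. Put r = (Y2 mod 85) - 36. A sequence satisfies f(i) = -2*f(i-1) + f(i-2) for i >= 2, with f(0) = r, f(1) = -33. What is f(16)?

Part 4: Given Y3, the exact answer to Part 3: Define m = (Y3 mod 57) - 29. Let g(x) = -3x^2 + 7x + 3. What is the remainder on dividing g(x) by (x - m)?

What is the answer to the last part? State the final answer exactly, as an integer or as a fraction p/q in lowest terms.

Part 1: cross terms: (18*0 - 38*-8)=304, (38*20 - -29*0)=760, (-29*-8 - 18*20)=-128; twice the area = |936| = 936; area = 468; answer 468
Part 2: Y1 = 468; threaded value p + q = 469; c = 19; 3*(19)^4 - 6*(19)^3 + 6*(19)^2 + 1*(19)^1 - 6 = (390963) + (-41154) + (2166) + (19) + (-6) = 351988; answer 351988
Part 3: Y2 = 351988; r = -33; f(2) = -2*(-33) + 1*(-33) = 33; iterating: f(2)=33, f(3)=-99, f(4)=231, f(5)=-561, f(6)=1353, f(7)=-3267, f(8)=7887, f(9)=-19041, f(10)=45969, f(11)=-110979, f(12)=267927, f(13)=-646833, f(14)=1561593, f(15)=-3770019, f(16)=9101631; answer 9101631
Part 4: Y3 = 9101631; m = 13; remainder = value at the root: -3*(13)^2 + 7*(13)^1 + 3 = (-507) + (91) + (3) = -413; answer -413

-413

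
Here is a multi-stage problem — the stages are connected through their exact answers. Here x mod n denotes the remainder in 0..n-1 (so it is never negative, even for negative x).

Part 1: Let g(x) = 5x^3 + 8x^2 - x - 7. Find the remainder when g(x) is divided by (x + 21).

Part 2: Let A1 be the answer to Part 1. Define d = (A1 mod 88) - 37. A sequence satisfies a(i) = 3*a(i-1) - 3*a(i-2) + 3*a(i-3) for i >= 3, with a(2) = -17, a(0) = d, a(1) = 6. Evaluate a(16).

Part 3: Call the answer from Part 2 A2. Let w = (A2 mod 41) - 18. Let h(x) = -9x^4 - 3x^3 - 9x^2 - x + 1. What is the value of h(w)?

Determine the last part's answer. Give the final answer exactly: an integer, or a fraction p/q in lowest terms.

Part 1: remainder = value at the root: 5*(-21)^3 + 8*(-21)^2 - 1*(-21)^1 - 7 = (-46305) + (3528) + (21) + (-7) = -42763; answer -42763
Part 2: A1 = -42763; d = -32; a(3) = 3*(-17) - 3*(6) + 3*(-32) = -165; iterating: a(3)=-165, a(4)=-426, a(5)=-834, a(6)=-1719, a(7)=-3933, a(8)=-9144, a(9)=-20790, a(10)=-46737, a(11)=-105273, a(12)=-237978, a(13)=-538326, a(14)=-1216863, a(15)=-2749545, a(16)=-6213024; answer -6213024
Part 3: A2 = -6213024; w = 16; -9*(16)^4 - 3*(16)^3 - 9*(16)^2 - 1*(16)^1 + 1 = (-589824) + (-12288) + (-2304) + (-16) + (1) = -604431; answer -604431

-604431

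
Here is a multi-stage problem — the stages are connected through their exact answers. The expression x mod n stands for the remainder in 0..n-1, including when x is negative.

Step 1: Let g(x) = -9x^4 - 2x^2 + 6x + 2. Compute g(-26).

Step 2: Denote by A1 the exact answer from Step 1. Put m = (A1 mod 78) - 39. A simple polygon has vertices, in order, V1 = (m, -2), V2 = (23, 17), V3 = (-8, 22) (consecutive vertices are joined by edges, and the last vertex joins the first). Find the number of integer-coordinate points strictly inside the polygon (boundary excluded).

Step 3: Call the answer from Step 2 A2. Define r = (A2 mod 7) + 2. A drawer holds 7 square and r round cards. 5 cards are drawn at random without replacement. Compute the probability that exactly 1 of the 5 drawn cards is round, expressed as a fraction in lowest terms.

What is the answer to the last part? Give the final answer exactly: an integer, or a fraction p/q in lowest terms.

Step 1: -9*(-26)^4 - 2*(-26)^2 + 6*(-26)^1 + 2 = (-4112784) + (-1352) + (-156) + (2) = -4114290; answer -4114290
Step 2: A1 = -4114290; m = 15; cross terms: (15*17 - 23*-2)=301, (23*22 - -8*17)=642, (-8*-2 - 15*22)=-314; twice the area = |629| = 629; area = 629/2; boundary points = 1 + 1 + 1 = 3; strictly interior points = area - boundary/2 + 1 = 314; answer 314
Step 3: A2 = 314; r = 8; total draws C(15,5) = 3003; favorable C(8,1)*C(7,4) = 280; P = 40/429; answer 40/429

40/429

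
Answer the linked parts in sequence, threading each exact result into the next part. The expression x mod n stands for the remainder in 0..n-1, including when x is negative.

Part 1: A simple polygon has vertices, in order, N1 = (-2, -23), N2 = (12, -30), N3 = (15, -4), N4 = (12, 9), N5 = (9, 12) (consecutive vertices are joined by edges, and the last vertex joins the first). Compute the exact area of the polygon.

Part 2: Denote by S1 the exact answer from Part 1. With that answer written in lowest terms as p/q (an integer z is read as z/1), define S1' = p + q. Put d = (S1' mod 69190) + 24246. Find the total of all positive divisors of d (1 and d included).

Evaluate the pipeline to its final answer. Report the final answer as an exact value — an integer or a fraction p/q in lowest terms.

25764

Part 1: cross terms: (-2*-30 - 12*-23)=336, (12*-4 - 15*-30)=402, (15*9 - 12*-4)=183, (12*12 - 9*9)=63, (9*-23 - -2*12)=-183; twice the area = |801| = 801; area = 801/2; answer 801/2
Part 2: S1 = 801/2; threaded value p + q = 803; d = 25049; 25049 = 37 * 677; sigma = (1 + 37) * (1 + 677) = 38 * 678 = 25764; answer 25764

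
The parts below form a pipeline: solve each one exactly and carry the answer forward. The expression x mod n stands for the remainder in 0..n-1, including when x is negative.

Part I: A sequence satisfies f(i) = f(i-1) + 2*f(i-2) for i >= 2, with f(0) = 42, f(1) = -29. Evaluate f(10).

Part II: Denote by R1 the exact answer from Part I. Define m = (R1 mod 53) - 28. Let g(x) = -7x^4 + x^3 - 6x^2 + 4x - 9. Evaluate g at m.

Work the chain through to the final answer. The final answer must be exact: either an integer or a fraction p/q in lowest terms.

-4679

Part I: f(2) = 1*(-29) + 2*(42) = 55; iterating: f(2)=55, f(3)=-3, f(4)=107, f(5)=101, f(6)=315, f(7)=517, f(8)=1147, f(9)=2181, f(10)=4475; answer 4475
Part II: R1 = 4475; m = -5; -7*(-5)^4 + 1*(-5)^3 - 6*(-5)^2 + 4*(-5)^1 - 9 = (-4375) + (-125) + (-150) + (-20) + (-9) = -4679; answer -4679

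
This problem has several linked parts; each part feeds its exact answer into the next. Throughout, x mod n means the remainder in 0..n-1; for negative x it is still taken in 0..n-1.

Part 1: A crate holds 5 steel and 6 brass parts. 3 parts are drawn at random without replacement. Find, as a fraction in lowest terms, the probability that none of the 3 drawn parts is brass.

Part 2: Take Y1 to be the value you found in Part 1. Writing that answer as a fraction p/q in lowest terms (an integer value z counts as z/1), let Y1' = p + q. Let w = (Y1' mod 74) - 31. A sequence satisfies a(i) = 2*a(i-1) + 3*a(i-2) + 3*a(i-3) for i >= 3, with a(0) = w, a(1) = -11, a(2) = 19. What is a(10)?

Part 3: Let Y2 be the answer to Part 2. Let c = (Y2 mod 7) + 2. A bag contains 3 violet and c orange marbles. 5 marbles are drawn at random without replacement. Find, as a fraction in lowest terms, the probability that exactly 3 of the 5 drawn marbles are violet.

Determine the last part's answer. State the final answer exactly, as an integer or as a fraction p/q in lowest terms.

1/2

Part 1: total draws C(11,3) = 165; favorable C(5,3) = 10; P = 2/33; answer 2/33
Part 2: Y1 = 2/33; threaded value p + q = 35; w = 4; a(3) = 2*(19) + 3*(-11) + 3*(4) = 17; iterating: a(3)=17, a(4)=58, a(5)=224, a(6)=673, a(7)=2192, a(8)=7075, a(9)=22745, a(10)=73291; answer 73291
Part 3: Y2 = 73291; c = 3; total draws C(6,5) = 6; favorable C(3,3)*C(3,2) = 3; P = 1/2; answer 1/2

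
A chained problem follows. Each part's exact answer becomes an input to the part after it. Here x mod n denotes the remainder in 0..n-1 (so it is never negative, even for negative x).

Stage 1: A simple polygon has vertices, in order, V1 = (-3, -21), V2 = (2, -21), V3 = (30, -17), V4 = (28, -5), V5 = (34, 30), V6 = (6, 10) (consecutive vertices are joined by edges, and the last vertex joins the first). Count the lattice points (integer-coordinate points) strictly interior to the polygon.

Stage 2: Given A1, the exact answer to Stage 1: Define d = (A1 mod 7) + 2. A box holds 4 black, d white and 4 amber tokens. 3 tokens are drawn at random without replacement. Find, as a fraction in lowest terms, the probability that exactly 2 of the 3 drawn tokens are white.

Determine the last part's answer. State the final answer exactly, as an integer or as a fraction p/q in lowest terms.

1/15

Stage 1: cross terms: (-3*-21 - 2*-21)=105, (2*-17 - 30*-21)=596, (30*-5 - 28*-17)=326, (28*30 - 34*-5)=1010, (34*10 - 6*30)=160, (6*-21 - -3*10)=-96; twice the area = |2101| = 2101; area = 2101/2; boundary points = 5 + 4 + 2 + 1 + 4 + 1 = 17; strictly interior points = area - boundary/2 + 1 = 1043; answer 1043
Stage 2: A1 = 1043; d = 2; total draws C(10,3) = 120; favorable C(2,2)*C(8,1) = 8; P = 1/15; answer 1/15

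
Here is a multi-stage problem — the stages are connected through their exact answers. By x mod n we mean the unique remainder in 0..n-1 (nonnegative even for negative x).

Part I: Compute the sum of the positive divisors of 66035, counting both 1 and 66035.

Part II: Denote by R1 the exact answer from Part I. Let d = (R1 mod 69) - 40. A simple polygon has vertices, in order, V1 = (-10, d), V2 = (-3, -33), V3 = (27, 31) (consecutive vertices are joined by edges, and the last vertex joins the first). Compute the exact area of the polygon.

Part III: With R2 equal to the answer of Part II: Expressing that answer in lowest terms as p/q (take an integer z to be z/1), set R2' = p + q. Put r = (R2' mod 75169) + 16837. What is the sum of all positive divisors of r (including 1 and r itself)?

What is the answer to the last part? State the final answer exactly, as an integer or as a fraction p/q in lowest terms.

Part I: 66035 = 5 * 47 * 281; sigma = (1 + 5) * (1 + 47) * (1 + 281) = 6 * 48 * 282 = 81216; answer 81216
Part II: R1 = 81216; d = -37; cross terms: (-10*-33 - -3*-37)=219, (-3*31 - 27*-33)=798, (27*-37 - -10*31)=-689; twice the area = |328| = 328; area = 164; answer 164
Part III: R2 = 164; threaded value p + q = 165; r = 17002; 17002 = 2 * 8501; sigma = (1 + 2) * (1 + 8501) = 3 * 8502 = 25506; answer 25506

25506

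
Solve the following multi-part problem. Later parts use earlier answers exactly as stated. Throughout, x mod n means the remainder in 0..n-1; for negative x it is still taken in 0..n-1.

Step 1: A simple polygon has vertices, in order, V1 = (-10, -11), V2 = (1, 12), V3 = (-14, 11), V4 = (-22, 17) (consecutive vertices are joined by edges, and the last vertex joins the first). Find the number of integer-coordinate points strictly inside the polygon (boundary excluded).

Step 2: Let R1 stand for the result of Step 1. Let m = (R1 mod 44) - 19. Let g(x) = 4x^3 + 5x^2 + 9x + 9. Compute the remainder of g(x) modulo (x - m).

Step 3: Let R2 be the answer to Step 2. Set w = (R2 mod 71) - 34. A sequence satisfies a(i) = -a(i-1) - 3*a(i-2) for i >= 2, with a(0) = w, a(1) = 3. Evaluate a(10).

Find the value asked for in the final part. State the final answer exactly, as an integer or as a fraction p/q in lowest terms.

Step 1: cross terms: (-10*12 - 1*-11)=-109, (1*11 - -14*12)=179, (-14*17 - -22*11)=4, (-22*-11 - -10*17)=412; twice the area = |486| = 486; area = 243; boundary points = 1 + 1 + 2 + 4 = 8; strictly interior points = area - boundary/2 + 1 = 240; answer 240
Step 2: R1 = 240; m = 1; remainder = value at the root: 4*(1)^3 + 5*(1)^2 + 9*(1)^1 + 9 = (4) + (5) + (9) + (9) = 27; answer 27
Step 3: R2 = 27; w = -7; a(2) = -1*(3) - 3*(-7) = 18; iterating: a(2)=18, a(3)=-27, a(4)=-27, a(5)=108, a(6)=-27, a(7)=-297, a(8)=378, a(9)=513, a(10)=-1647; answer -1647

-1647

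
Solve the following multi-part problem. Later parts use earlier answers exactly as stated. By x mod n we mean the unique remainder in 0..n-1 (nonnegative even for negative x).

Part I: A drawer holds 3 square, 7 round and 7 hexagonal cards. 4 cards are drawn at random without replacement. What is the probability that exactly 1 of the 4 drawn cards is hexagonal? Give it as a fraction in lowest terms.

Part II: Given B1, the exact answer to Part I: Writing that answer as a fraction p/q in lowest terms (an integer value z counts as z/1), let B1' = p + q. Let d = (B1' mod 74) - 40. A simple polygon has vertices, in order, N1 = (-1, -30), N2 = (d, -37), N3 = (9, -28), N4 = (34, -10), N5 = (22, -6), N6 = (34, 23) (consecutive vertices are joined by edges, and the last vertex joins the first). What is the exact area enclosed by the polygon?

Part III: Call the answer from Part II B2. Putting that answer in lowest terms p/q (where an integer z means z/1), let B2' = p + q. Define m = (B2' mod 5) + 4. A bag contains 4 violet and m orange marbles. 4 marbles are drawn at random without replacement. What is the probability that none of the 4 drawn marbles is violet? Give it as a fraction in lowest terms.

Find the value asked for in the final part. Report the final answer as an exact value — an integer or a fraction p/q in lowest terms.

Part I: total draws C(17,4) = 2380; favorable C(7,1)*C(10,3) = 840; P = 6/17; answer 6/17
Part II: B1 = 6/17; threaded value p + q = 23; d = -17; cross terms: (-1*-37 - -17*-30)=-473, (-17*-28 - 9*-37)=809, (9*-10 - 34*-28)=862, (34*-6 - 22*-10)=16, (22*23 - 34*-6)=710, (34*-30 - -1*23)=-997; twice the area = |927| = 927; area = 927/2; answer 927/2
Part III: B2 = 927/2; threaded value p + q = 929; m = 8; total draws C(12,4) = 495; favorable C(8,4) = 70; P = 14/99; answer 14/99

14/99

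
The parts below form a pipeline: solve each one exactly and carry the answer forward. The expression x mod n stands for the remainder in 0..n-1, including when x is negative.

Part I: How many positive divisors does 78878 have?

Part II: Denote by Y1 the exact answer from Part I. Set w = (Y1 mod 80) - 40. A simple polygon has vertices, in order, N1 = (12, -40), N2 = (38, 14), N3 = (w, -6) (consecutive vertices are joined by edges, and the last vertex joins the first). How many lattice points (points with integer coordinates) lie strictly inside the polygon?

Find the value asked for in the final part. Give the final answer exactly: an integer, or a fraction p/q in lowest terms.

1736

Part I: 78878 = 2 * 39439; number of divisors = (1+1) * (1+1) = 4; answer 4
Part II: Y1 = 4; w = -36; cross terms: (12*14 - 38*-40)=1688, (38*-6 - -36*14)=276, (-36*-40 - 12*-6)=1512; twice the area = |3476| = 3476; area = 1738; boundary points = 2 + 2 + 2 = 6; strictly interior points = area - boundary/2 + 1 = 1736; answer 1736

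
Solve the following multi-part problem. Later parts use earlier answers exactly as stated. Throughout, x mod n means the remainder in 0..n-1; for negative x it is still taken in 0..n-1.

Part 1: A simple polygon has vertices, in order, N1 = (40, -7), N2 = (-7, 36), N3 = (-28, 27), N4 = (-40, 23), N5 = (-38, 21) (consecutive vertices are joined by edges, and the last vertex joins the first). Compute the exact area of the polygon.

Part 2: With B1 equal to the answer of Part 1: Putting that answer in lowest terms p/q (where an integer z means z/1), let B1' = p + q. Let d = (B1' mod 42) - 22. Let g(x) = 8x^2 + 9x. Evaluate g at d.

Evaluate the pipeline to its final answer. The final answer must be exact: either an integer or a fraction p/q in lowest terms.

2430

Part 1: cross terms: (40*36 - -7*-7)=1391, (-7*27 - -28*36)=819, (-28*23 - -40*27)=436, (-40*21 - -38*23)=34, (-38*-7 - 40*21)=-574; twice the area = |2106| = 2106; area = 1053; answer 1053
Part 2: B1 = 1053; threaded value p + q = 1054; d = -18; 8*(-18)^2 + 9*(-18)^1 = (2592) + (-162) = 2430; answer 2430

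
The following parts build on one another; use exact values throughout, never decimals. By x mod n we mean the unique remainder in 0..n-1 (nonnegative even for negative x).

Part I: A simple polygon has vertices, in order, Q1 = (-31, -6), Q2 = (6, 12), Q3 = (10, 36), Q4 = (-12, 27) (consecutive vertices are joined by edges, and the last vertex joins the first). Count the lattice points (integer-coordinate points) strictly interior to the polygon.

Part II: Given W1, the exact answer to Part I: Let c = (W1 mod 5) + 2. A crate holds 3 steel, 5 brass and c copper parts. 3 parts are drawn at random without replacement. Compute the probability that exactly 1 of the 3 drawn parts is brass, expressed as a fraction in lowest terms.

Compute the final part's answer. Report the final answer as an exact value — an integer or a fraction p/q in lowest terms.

70/143

Part I: cross terms: (-31*12 - 6*-6)=-336, (6*36 - 10*12)=96, (10*27 - -12*36)=702, (-12*-6 - -31*27)=909; twice the area = |1371| = 1371; area = 1371/2; boundary points = 1 + 4 + 1 + 1 = 7; strictly interior points = area - boundary/2 + 1 = 683; answer 683
Part II: W1 = 683; c = 5; total draws C(13,3) = 286; favorable C(5,1)*C(8,2) = 140; P = 70/143; answer 70/143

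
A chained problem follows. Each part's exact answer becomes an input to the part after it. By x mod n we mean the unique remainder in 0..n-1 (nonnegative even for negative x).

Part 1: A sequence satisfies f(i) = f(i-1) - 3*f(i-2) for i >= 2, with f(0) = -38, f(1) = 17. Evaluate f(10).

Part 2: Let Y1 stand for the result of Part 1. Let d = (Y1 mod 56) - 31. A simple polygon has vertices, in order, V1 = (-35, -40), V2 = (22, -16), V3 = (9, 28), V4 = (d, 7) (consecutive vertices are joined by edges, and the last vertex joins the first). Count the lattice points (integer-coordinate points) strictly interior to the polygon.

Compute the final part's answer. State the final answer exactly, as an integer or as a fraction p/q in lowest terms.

Part 1: f(2) = 1*(17) - 3*(-38) = 131; iterating: f(2)=131, f(3)=80, f(4)=-313, f(5)=-553, f(6)=386, f(7)=2045, f(8)=887, f(9)=-5248, f(10)=-7909; answer -7909
Part 2: Y1 = -7909; d = 12; cross terms: (-35*-16 - 22*-40)=1440, (22*28 - 9*-16)=760, (9*7 - 12*28)=-273, (12*-40 - -35*7)=-235; twice the area = |1692| = 1692; area = 846; boundary points = 3 + 1 + 3 + 47 = 54; strictly interior points = area - boundary/2 + 1 = 820; answer 820

820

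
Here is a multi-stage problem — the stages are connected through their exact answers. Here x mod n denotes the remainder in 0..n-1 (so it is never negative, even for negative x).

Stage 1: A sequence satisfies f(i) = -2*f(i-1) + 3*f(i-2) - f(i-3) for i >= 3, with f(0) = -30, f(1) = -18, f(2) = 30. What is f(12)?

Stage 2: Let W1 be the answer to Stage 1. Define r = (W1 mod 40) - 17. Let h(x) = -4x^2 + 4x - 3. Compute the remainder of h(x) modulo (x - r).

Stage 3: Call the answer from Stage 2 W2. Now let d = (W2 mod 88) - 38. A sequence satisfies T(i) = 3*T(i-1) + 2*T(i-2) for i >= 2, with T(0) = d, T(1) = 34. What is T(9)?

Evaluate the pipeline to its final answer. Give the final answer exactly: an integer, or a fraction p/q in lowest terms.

Stage 1: f(3) = -2*(30) + 3*(-18) - 1*(-30) = -84; iterating: f(3)=-84, f(4)=276, f(5)=-834, f(6)=2580, f(7)=-7938, f(8)=24450, f(9)=-75294, f(10)=231876, f(11)=-714084, f(12)=2199090; answer 2199090
Stage 2: W1 = 2199090; r = -7; remainder = value at the root: -4*(-7)^2 + 4*(-7)^1 - 3 = (-196) + (-28) + (-3) = -227; answer -227
Stage 3: W2 = -227; d = -1; T(2) = 3*(34) + 2*(-1) = 100; iterating: T(2)=100, T(3)=368, T(4)=1304, T(5)=4648, T(6)=16552, T(7)=58952, T(8)=209960, T(9)=747784; answer 747784

747784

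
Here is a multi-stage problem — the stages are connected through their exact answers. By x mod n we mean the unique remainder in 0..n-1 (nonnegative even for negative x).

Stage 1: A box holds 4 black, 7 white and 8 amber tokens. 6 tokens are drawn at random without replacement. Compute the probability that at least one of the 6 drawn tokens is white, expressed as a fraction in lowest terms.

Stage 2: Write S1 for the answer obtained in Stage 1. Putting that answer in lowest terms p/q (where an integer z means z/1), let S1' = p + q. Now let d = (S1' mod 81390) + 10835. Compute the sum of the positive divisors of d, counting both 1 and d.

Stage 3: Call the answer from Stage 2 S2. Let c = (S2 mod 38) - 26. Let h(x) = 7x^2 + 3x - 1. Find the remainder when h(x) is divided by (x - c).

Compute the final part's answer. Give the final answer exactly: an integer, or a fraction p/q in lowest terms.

4653

Stage 1: total draws C(19,6) = 27132; complement C(12,6) = 924; favorable 27132 - 924 = 26208; P = 312/323; answer 312/323
Stage 2: S1 = 312/323; threaded value p + q = 635; d = 11470; 11470 = 2 * 5 * 31 * 37; sigma = (1 + 2) * (1 + 5) * (1 + 31) * (1 + 37) = 3 * 6 * 32 * 38 = 21888; answer 21888
Stage 3: S2 = 21888; c = -26; remainder = value at the root: 7*(-26)^2 + 3*(-26)^1 - 1 = (4732) + (-78) + (-1) = 4653; answer 4653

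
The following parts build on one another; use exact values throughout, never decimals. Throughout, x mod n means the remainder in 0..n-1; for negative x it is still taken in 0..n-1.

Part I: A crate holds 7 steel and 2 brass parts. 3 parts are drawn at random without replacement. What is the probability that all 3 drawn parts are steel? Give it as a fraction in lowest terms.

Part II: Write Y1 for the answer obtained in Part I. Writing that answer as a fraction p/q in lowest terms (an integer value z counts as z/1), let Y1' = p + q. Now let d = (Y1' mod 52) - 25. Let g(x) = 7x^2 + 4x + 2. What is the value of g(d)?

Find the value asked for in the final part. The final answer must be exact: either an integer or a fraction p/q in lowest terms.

Part I: total draws C(9,3) = 84; favorable C(7,3) = 35; P = 5/12; answer 5/12
Part II: Y1 = 5/12; threaded value p + q = 17; d = -8; 7*(-8)^2 + 4*(-8)^1 + 2 = (448) + (-32) + (2) = 418; answer 418

418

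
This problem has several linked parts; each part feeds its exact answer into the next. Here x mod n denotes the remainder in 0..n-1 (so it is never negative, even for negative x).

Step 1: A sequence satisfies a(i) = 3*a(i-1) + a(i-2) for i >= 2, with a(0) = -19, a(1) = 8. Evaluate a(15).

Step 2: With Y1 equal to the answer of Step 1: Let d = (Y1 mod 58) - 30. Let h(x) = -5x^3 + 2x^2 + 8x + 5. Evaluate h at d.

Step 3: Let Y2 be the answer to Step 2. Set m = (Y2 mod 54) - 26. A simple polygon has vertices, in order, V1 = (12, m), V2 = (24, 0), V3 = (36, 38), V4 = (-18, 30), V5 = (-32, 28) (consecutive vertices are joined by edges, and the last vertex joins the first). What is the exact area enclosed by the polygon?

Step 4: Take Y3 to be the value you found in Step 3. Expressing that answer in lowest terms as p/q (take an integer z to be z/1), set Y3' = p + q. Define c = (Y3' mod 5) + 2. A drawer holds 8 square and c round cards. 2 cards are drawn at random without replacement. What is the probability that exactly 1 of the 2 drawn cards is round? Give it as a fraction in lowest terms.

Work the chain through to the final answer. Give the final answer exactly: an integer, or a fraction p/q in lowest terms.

16/45

Step 1: a(2) = 3*(8) + 1*(-19) = 5; iterating: a(2)=5, a(3)=23, a(4)=74, a(5)=245, a(6)=809, a(7)=2672, a(8)=8825, a(9)=29147, a(10)=96266, a(11)=317945, a(12)=1050101, a(13)=3468248, a(14)=11454845, a(15)=37832783; answer 37832783
Step 2: Y1 = 37832783; d = -9; -5*(-9)^3 + 2*(-9)^2 + 8*(-9)^1 + 5 = (3645) + (162) + (-72) + (5) = 3740; answer 3740
Step 3: Y2 = 3740; m = -12; cross terms: (12*0 - 24*-12)=288, (24*38 - 36*0)=912, (36*30 - -18*38)=1764, (-18*28 - -32*30)=456, (-32*-12 - 12*28)=48; twice the area = |3468| = 3468; area = 1734; answer 1734
Step 4: Y3 = 1734; threaded value p + q = 1735; c = 2; total draws C(10,2) = 45; favorable C(2,1)*C(8,1) = 16; P = 16/45; answer 16/45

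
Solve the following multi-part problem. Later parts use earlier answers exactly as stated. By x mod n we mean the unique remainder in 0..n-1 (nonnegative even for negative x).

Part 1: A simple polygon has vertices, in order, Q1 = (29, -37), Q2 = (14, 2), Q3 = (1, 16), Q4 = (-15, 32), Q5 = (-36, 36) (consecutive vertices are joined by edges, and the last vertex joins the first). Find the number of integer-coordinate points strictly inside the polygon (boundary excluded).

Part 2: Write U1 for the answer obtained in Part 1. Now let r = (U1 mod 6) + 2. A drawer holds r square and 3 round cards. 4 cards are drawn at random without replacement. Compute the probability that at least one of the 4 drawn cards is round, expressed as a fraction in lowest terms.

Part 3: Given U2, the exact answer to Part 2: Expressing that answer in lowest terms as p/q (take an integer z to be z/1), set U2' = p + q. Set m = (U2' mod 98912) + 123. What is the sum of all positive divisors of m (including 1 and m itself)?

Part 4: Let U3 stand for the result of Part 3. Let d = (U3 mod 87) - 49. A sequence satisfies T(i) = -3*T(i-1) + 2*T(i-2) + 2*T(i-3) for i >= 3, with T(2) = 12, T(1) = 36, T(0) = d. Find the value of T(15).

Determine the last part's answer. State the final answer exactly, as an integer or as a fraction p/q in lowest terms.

-93836090

Part 1: cross terms: (29*2 - 14*-37)=576, (14*16 - 1*2)=222, (1*32 - -15*16)=272, (-15*36 - -36*32)=612, (-36*-37 - 29*36)=288; twice the area = |1970| = 1970; area = 985; boundary points = 3 + 1 + 16 + 1 + 1 = 22; strictly interior points = area - boundary/2 + 1 = 975; answer 975
Part 2: U1 = 975; r = 5; total draws C(8,4) = 70; complement C(5,4) = 5; favorable 70 - 5 = 65; P = 13/14; answer 13/14
Part 3: U2 = 13/14; threaded value p + q = 27; m = 150; 150 = 2 * 3 * 5^2; sigma = (1 + 2) * (1 + 3) * (1 + 5 + 25) = 3 * 4 * 31 = 372; answer 372
Part 4: U3 = 372; d = -25; T(3) = -3*(12) + 2*(36) + 2*(-25) = -14; iterating: T(3)=-14, T(4)=138, T(5)=-418, T(6)=1502, T(7)=-5066, T(8)=17366, T(9)=-59226, T(10)=202278, T(11)=-690554, T(12)=2357766, T(13)=-8049850, T(14)=27483974, T(15)=-93836090; answer -93836090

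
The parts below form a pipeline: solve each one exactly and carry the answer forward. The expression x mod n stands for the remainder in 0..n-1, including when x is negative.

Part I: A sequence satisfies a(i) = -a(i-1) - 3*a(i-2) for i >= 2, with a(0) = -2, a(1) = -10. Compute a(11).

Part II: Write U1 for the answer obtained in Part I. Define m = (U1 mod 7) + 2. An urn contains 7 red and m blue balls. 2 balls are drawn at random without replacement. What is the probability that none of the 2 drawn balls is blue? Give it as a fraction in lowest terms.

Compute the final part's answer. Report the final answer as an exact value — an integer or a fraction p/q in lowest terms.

7/12

Part I: a(2) = -1*(-10) - 3*(-2) = 16; iterating: a(2)=16, a(3)=14, a(4)=-62, a(5)=20, a(6)=166, a(7)=-226, a(8)=-272, a(9)=950, a(10)=-134, a(11)=-2716; answer -2716
Part II: U1 = -2716; m = 2; total draws C(9,2) = 36; favorable C(7,2) = 21; P = 7/12; answer 7/12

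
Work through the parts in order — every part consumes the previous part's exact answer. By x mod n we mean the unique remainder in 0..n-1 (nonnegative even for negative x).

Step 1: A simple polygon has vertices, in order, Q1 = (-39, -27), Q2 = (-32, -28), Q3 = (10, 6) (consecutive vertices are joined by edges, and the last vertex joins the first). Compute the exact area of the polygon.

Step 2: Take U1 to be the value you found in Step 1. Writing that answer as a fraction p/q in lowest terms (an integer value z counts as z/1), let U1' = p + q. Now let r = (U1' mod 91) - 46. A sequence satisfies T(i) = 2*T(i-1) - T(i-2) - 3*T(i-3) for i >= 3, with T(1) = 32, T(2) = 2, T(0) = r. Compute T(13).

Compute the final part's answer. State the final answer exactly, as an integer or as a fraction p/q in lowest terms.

Step 1: cross terms: (-39*-28 - -32*-27)=228, (-32*6 - 10*-28)=88, (10*-27 - -39*6)=-36; twice the area = |280| = 280; area = 140; answer 140
Step 2: U1 = 140; threaded value p + q = 141; r = 4; T(3) = 2*(2) - 1*(32) - 3*(4) = -40; iterating: T(3)=-40, T(4)=-178, T(5)=-322, T(6)=-346, T(7)=164, T(8)=1640, T(9)=4154, T(10)=6176, T(11)=3278, T(12)=-12082, T(13)=-45970; answer -45970

-45970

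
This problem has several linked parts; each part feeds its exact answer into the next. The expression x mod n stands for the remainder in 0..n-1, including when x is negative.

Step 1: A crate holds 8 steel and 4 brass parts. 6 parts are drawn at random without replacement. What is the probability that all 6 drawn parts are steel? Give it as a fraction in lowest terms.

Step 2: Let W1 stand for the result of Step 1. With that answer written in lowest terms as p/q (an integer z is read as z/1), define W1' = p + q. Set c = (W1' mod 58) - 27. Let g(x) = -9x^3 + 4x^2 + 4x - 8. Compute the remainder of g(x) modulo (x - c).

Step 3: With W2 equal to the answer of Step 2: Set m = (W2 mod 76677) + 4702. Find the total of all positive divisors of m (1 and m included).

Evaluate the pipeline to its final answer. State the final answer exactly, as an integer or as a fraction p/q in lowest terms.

144760

Step 1: total draws C(12,6) = 924; favorable C(8,6) = 28; P = 1/33; answer 1/33
Step 2: W1 = 1/33; threaded value p + q = 34; c = 7; remainder = value at the root: -9*(7)^3 + 4*(7)^2 + 4*(7)^1 - 8 = (-3087) + (196) + (28) + (-8) = -2871; answer -2871
Step 3: W2 = -2871; m = 78508; 78508 = 2^2 * 19 * 1033; sigma = (1 + 2 + 4) * (1 + 19) * (1 + 1033) = 7 * 20 * 1034 = 144760; answer 144760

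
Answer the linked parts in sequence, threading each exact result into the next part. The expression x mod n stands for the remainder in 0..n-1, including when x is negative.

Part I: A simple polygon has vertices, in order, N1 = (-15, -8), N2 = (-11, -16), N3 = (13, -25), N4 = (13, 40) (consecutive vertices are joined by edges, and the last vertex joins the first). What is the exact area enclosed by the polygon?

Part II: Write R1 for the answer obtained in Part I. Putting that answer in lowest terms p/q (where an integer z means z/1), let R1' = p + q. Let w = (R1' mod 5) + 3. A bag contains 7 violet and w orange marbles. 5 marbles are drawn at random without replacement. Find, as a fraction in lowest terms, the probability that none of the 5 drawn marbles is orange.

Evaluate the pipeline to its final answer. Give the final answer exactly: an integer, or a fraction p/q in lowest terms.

Part I: cross terms: (-15*-16 - -11*-8)=152, (-11*-25 - 13*-16)=483, (13*40 - 13*-25)=845, (13*-8 - -15*40)=496; twice the area = |1976| = 1976; area = 988; answer 988
Part II: R1 = 988; threaded value p + q = 989; w = 7; total draws C(14,5) = 2002; favorable C(7,5) = 21; P = 3/286; answer 3/286

3/286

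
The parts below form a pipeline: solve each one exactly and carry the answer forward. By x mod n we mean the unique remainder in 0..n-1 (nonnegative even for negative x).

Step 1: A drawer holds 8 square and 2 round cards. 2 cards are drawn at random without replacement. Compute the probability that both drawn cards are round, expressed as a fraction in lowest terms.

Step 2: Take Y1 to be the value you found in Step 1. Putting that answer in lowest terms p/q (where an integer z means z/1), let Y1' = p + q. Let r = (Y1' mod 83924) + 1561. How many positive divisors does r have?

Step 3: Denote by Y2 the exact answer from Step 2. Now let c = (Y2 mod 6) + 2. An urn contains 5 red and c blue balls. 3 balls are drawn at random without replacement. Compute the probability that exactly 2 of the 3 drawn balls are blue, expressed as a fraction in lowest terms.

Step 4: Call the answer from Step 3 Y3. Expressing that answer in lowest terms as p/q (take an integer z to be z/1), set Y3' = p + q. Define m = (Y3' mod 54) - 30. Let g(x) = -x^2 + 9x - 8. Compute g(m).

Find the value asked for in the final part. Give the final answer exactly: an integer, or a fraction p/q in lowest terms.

Step 1: total draws C(10,2) = 45; favorable C(2,2) = 1; P = 1/45; answer 1/45
Step 2: Y1 = 1/45; threaded value p + q = 46; r = 1607; 1607 is prime, so its only divisors are 1 and 1607; count = 2; answer 2
Step 3: Y2 = 2; c = 4; total draws C(9,3) = 84; favorable C(4,2)*C(5,1) = 30; P = 5/14; answer 5/14
Step 4: Y3 = 5/14; threaded value p + q = 19; m = -11; -1*(-11)^2 + 9*(-11)^1 - 8 = (-121) + (-99) + (-8) = -228; answer -228

-228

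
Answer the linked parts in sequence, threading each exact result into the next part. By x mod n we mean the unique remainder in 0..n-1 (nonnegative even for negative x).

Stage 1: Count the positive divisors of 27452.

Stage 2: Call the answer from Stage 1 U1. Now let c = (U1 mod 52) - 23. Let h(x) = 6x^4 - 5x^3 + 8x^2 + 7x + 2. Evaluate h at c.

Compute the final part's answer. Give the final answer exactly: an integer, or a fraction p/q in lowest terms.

Stage 1: 27452 = 2^2 * 6863; number of divisors = (2+1) * (1+1) = 6; answer 6
Stage 2: U1 = 6; c = -17; 6*(-17)^4 - 5*(-17)^3 + 8*(-17)^2 + 7*(-17)^1 + 2 = (501126) + (24565) + (2312) + (-119) + (2) = 527886; answer 527886

527886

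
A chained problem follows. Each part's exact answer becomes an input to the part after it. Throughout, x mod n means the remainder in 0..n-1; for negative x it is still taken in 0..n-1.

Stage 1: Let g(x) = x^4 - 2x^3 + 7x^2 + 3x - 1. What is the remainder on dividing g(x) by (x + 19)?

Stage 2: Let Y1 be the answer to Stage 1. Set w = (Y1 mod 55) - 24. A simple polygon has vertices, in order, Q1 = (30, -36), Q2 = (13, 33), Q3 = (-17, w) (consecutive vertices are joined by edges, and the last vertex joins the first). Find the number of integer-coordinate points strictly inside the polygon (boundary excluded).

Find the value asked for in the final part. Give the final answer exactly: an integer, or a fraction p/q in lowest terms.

1153

Stage 1: remainder = value at the root: 1*(-19)^4 - 2*(-19)^3 + 7*(-19)^2 + 3*(-19)^1 - 1 = (130321) + (13718) + (2527) + (-57) + (-1) = 146508; answer 146508
Stage 2: Y1 = 146508; w = 19; cross terms: (30*33 - 13*-36)=1458, (13*19 - -17*33)=808, (-17*-36 - 30*19)=42; twice the area = |2308| = 2308; area = 1154; boundary points = 1 + 2 + 1 = 4; strictly interior points = area - boundary/2 + 1 = 1153; answer 1153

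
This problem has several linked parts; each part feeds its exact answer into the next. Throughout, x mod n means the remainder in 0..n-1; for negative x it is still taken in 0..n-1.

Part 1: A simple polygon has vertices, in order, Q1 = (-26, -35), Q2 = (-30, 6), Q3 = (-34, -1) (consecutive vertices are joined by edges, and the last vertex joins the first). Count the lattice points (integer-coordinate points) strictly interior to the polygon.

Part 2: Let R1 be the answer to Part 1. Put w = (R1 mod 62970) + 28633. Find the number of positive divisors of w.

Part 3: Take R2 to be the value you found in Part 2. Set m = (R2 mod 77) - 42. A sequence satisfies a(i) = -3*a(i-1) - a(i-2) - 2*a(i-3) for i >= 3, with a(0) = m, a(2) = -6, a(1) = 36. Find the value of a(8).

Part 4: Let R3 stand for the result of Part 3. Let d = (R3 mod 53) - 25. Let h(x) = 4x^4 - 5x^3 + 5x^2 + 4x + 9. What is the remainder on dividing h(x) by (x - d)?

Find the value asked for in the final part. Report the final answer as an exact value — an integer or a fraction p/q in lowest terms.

Part 1: cross terms: (-26*6 - -30*-35)=-1206, (-30*-1 - -34*6)=234, (-34*-35 - -26*-1)=1164; twice the area = |192| = 192; area = 96; boundary points = 1 + 1 + 2 = 4; strictly interior points = area - boundary/2 + 1 = 95; answer 95
Part 2: R1 = 95; w = 28728; 28728 = 2^3 * 3^3 * 7 * 19; number of divisors = (3+1) * (3+1) * (1+1) * (1+1) = 64; answer 64
Part 3: R2 = 64; m = 22; a(3) = -3*(-6) - 1*(36) - 2*(22) = -62; iterating: a(3)=-62, a(4)=120, a(5)=-286, a(6)=862, a(7)=-2540, a(8)=7330; answer 7330
Part 4: R3 = 7330; d = -9; remainder = value at the root: 4*(-9)^4 - 5*(-9)^3 + 5*(-9)^2 + 4*(-9)^1 + 9 = (26244) + (3645) + (405) + (-36) + (9) = 30267; answer 30267

30267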